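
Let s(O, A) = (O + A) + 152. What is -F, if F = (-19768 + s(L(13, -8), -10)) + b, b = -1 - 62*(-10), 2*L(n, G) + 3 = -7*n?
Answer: 19054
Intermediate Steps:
L(n, G) = -3/2 - 7*n/2 (L(n, G) = -3/2 + (-7*n)/2 = -3/2 - 7*n/2)
s(O, A) = 152 + A + O (s(O, A) = (A + O) + 152 = 152 + A + O)
b = 619 (b = -1 + 620 = 619)
F = -19054 (F = (-19768 + (152 - 10 + (-3/2 - 7/2*13))) + 619 = (-19768 + (152 - 10 + (-3/2 - 91/2))) + 619 = (-19768 + (152 - 10 - 47)) + 619 = (-19768 + 95) + 619 = -19673 + 619 = -19054)
-F = -1*(-19054) = 19054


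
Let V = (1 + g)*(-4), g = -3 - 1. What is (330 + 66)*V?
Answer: 4752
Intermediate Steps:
g = -4
V = 12 (V = (1 - 4)*(-4) = -3*(-4) = 12)
(330 + 66)*V = (330 + 66)*12 = 396*12 = 4752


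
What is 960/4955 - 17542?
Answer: -17383930/991 ≈ -17542.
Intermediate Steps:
960/4955 - 17542 = 960*(1/4955) - 17542 = 192/991 - 17542 = -17383930/991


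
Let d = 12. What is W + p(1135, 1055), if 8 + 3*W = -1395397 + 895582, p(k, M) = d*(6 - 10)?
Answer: -499967/3 ≈ -1.6666e+5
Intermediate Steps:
p(k, M) = -48 (p(k, M) = 12*(6 - 10) = 12*(-4) = -48)
W = -499823/3 (W = -8/3 + (-1395397 + 895582)/3 = -8/3 + (⅓)*(-499815) = -8/3 - 166605 = -499823/3 ≈ -1.6661e+5)
W + p(1135, 1055) = -499823/3 - 48 = -499967/3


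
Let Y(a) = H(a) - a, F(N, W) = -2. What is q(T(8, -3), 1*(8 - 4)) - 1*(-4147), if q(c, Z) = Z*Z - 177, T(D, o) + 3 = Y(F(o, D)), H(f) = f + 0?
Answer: 3986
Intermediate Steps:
H(f) = f
Y(a) = 0 (Y(a) = a - a = 0)
T(D, o) = -3 (T(D, o) = -3 + 0 = -3)
q(c, Z) = -177 + Z² (q(c, Z) = Z² - 177 = -177 + Z²)
q(T(8, -3), 1*(8 - 4)) - 1*(-4147) = (-177 + (1*(8 - 4))²) - 1*(-4147) = (-177 + (1*4)²) + 4147 = (-177 + 4²) + 4147 = (-177 + 16) + 4147 = -161 + 4147 = 3986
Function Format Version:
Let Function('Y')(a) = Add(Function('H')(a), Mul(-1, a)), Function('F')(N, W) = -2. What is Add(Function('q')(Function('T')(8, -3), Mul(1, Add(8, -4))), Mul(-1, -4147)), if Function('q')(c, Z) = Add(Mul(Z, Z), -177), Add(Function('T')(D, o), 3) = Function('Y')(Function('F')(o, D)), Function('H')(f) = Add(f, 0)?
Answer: 3986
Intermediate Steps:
Function('H')(f) = f
Function('Y')(a) = 0 (Function('Y')(a) = Add(a, Mul(-1, a)) = 0)
Function('T')(D, o) = -3 (Function('T')(D, o) = Add(-3, 0) = -3)
Function('q')(c, Z) = Add(-177, Pow(Z, 2)) (Function('q')(c, Z) = Add(Pow(Z, 2), -177) = Add(-177, Pow(Z, 2)))
Add(Function('q')(Function('T')(8, -3), Mul(1, Add(8, -4))), Mul(-1, -4147)) = Add(Add(-177, Pow(Mul(1, Add(8, -4)), 2)), Mul(-1, -4147)) = Add(Add(-177, Pow(Mul(1, 4), 2)), 4147) = Add(Add(-177, Pow(4, 2)), 4147) = Add(Add(-177, 16), 4147) = Add(-161, 4147) = 3986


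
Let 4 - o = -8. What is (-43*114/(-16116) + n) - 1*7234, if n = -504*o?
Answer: -35674635/2686 ≈ -13282.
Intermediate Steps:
o = 12 (o = 4 - 1*(-8) = 4 + 8 = 12)
n = -6048 (n = -504*12 = -6048)
(-43*114/(-16116) + n) - 1*7234 = (-43*114/(-16116) - 6048) - 1*7234 = (-4902*(-1/16116) - 6048) - 7234 = (817/2686 - 6048) - 7234 = -16244111/2686 - 7234 = -35674635/2686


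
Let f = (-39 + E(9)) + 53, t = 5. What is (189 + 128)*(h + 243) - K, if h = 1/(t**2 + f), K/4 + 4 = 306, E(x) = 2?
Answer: 3109060/41 ≈ 75831.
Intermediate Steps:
K = 1208 (K = -16 + 4*306 = -16 + 1224 = 1208)
f = 16 (f = (-39 + 2) + 53 = -37 + 53 = 16)
h = 1/41 (h = 1/(5**2 + 16) = 1/(25 + 16) = 1/41 ≈ 0.024390)
(189 + 128)*(h + 243) - K = (189 + 128)*(1/41 + 243) - 1*1208 = 317*(9964/41) - 1208 = 3158588/41 - 1208 = 3109060/41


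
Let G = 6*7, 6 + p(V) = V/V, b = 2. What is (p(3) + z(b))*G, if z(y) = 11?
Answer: 252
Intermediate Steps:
p(V) = -5 (p(V) = -6 + V/V = -6 + 1 = -5)
G = 42
(p(3) + z(b))*G = (-5 + 11)*42 = 6*42 = 252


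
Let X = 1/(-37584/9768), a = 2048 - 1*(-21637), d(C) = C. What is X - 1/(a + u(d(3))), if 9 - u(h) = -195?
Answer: -3241463/12470058 ≈ -0.25994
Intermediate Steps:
u(h) = 204 (u(h) = 9 - 1*(-195) = 9 + 195 = 204)
a = 23685 (a = 2048 + 21637 = 23685)
X = -407/1566 (X = 1/(-37584*1/9768) = 1/(-1566/407) = -407/1566 ≈ -0.25990)
X - 1/(a + u(d(3))) = -407/1566 - 1/(23685 + 204) = -407/1566 - 1/23889 = -3241463/12470058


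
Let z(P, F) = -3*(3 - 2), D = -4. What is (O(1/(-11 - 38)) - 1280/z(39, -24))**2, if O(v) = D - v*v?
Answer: 9268767136225/51883209 ≈ 1.7865e+5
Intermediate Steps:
z(P, F) = -3 (z(P, F) = -3*1 = -3)
O(v) = -4 - v**2 (O(v) = -4 - v*v = -4 - v**2)
(O(1/(-11 - 38)) - 1280/z(39, -24))**2 = ((-4 - (1/(-11 - 38))**2) - 1280/(-3))**2 = ((-4 - (1/(-49))**2) - 1280*(-1/3))**2 = ((-4 - (-1/49)**2) + 1280/3)**2 = ((-4 - 1*1/2401) + 1280/3)**2 = ((-4 - 1/2401) + 1280/3)**2 = (-9605/2401 + 1280/3)**2 = (3044465/7203)**2 = 9268767136225/51883209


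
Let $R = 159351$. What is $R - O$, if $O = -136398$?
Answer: $295749$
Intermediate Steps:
$R - O = 159351 - -136398 = 159351 + 136398 = 295749$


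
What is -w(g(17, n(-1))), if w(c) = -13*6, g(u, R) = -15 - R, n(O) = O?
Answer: 78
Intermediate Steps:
w(c) = -78
-w(g(17, n(-1))) = -1*(-78) = 78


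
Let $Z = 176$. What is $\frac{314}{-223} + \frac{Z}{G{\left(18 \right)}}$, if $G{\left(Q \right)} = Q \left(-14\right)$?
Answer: $- \frac{29594}{14049} \approx -2.1065$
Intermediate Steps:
$G{\left(Q \right)} = - 14 Q$
$\frac{314}{-223} + \frac{Z}{G{\left(18 \right)}} = \frac{314}{-223} + \frac{176}{\left(-14\right) 18} = 314 \left(- \frac{1}{223}\right) + \frac{176}{-252} = - \frac{314}{223} + 176 \left(- \frac{1}{252}\right) = - \frac{314}{223} - \frac{44}{63} = - \frac{29594}{14049}$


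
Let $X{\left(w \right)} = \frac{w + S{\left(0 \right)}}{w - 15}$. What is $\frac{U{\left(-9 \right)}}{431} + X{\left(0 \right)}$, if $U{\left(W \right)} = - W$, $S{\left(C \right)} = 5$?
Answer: $- \frac{404}{1293} \approx -0.31245$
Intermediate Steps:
$X{\left(w \right)} = \frac{5 + w}{-15 + w}$ ($X{\left(w \right)} = \frac{w + 5}{w - 15} = \frac{5 + w}{-15 + w}$)
$\frac{U{\left(-9 \right)}}{431} + X{\left(0 \right)} = \frac{\left(-1\right) \left(-9\right)}{431} + \frac{5 + 0}{-15 + 0} = 9 \cdot \frac{1}{431} + \frac{1}{-15} \cdot 5 = \frac{9}{431} - \frac{1}{3} = - \frac{404}{1293}$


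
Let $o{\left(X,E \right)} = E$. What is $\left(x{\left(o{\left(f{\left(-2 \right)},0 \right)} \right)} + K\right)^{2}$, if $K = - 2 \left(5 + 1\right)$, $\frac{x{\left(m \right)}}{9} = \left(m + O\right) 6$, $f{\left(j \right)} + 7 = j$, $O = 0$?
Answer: $144$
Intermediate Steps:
$f{\left(j \right)} = -7 + j$
$x{\left(m \right)} = 54 m$ ($x{\left(m \right)} = 9 \left(m + 0\right) 6 = 9 m 6 = 9 \cdot 6 m = 54 m$)
$K = -12$ ($K = \left(-2\right) 6 = -12$)
$\left(x{\left(o{\left(f{\left(-2 \right)},0 \right)} \right)} + K\right)^{2} = \left(54 \cdot 0 - 12\right)^{2} = \left(0 - 12\right)^{2} = \left(-12\right)^{2} = 144$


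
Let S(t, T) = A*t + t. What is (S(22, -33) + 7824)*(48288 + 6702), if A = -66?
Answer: 351606060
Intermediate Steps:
S(t, T) = -65*t (S(t, T) = -66*t + t = -65*t)
(S(22, -33) + 7824)*(48288 + 6702) = (-65*22 + 7824)*(48288 + 6702) = (-1430 + 7824)*54990 = 6394*54990 = 351606060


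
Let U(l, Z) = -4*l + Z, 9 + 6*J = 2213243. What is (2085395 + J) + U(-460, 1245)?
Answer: 7372057/3 ≈ 2.4574e+6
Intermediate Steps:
J = 1106617/3 (J = -3/2 + (1/6)*2213243 = -3/2 + 2213243/6 = 1106617/3 ≈ 3.6887e+5)
U(l, Z) = Z - 4*l
(2085395 + J) + U(-460, 1245) = (2085395 + 1106617/3) + (1245 - 4*(-460)) = 7362802/3 + (1245 + 1840) = 7362802/3 + 3085 = 7372057/3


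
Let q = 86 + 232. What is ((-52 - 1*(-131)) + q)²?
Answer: 157609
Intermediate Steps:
q = 318
((-52 - 1*(-131)) + q)² = ((-52 - 1*(-131)) + 318)² = ((-52 + 131) + 318)² = (79 + 318)² = 397² = 157609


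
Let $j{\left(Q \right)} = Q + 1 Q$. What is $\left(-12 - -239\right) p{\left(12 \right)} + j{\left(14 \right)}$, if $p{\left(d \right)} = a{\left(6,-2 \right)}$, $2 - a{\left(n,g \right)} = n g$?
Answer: $3206$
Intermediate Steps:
$a{\left(n,g \right)} = 2 - g n$ ($a{\left(n,g \right)} = 2 - n g = 2 - g n$)
$p{\left(d \right)} = 14$ ($p{\left(d \right)} = 2 - \left(-2\right) 6 = 2 + 12 = 14$)
$j{\left(Q \right)} = 2 Q$ ($j{\left(Q \right)} = Q + Q = 2 Q$)
$\left(-12 - -239\right) p{\left(12 \right)} + j{\left(14 \right)} = \left(-12 - -239\right) 14 + 2 \cdot 14 = \left(-12 + 239\right) 14 + 28 = 227 \cdot 14 + 28 = 3178 + 28 = 3206$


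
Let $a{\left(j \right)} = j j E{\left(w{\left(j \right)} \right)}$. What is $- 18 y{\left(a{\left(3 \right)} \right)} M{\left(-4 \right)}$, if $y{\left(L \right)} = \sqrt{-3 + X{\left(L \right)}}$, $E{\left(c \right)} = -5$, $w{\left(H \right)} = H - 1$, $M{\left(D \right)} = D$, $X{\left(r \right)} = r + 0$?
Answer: $288 i \sqrt{3} \approx 498.83 i$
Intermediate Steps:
$X{\left(r \right)} = r$
$w{\left(H \right)} = -1 + H$
$a{\left(j \right)} = - 5 j^{2}$ ($a{\left(j \right)} = j j \left(-5\right) = j^{2} \left(-5\right) = - 5 j^{2}$)
$y{\left(L \right)} = \sqrt{-3 + L}$
$- 18 y{\left(a{\left(3 \right)} \right)} M{\left(-4 \right)} = - 18 \sqrt{-3 - 5 \cdot 3^{2}} \left(-4\right) = - 18 \sqrt{-3 - 45} \left(-4\right) = - 18 \sqrt{-48} \left(-4\right) = - 18 \cdot 4 i \sqrt{3} \left(-4\right) = - 72 i \sqrt{3} \left(-4\right) = 288 i \sqrt{3}$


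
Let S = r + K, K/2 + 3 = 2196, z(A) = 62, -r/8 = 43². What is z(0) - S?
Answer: 10468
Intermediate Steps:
r = -14792 (r = -8*43² = -8*1849 = -14792)
K = 4386 (K = -6 + 2*2196 = -6 + 4392 = 4386)
S = -10406 (S = -14792 + 4386 = -10406)
z(0) - S = 62 - 1*(-10406) = 62 + 10406 = 10468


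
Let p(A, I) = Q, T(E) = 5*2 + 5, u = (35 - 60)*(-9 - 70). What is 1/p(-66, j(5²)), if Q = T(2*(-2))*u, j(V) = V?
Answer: 1/29625 ≈ 3.3755e-5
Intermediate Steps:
u = 1975 (u = -25*(-79) = 1975)
T(E) = 15 (T(E) = 10 + 5 = 15)
Q = 29625 (Q = 15*1975 = 29625)
p(A, I) = 29625
1/p(-66, j(5²)) = 1/29625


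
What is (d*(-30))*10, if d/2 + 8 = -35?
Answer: 25800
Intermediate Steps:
d = -86 (d = -16 + 2*(-35) = -16 - 70 = -86)
(d*(-30))*10 = -86*(-30)*10 = 2580*10 = 25800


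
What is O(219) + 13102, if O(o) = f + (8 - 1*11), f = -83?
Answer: 13016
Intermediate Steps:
O(o) = -86 (O(o) = -83 + (8 - 1*11) = -83 + (8 - 11) = -83 - 3 = -86)
O(219) + 13102 = -86 + 13102 = 13016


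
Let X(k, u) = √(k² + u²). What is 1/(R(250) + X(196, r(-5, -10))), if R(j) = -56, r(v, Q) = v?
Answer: 56/35305 + √38441/35305 ≈ 0.0071396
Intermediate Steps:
1/(R(250) + X(196, r(-5, -10))) = 1/(-56 + √(196² + (-5)²)) = 1/(-56 + √(38416 + 25)) = 1/(-56 + √38441)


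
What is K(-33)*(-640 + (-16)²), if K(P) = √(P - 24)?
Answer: -384*I*√57 ≈ -2899.1*I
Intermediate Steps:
K(P) = √(-24 + P)
K(-33)*(-640 + (-16)²) = √(-24 - 33)*(-640 + (-16)²) = √(-57)*(-640 + 256) = (I*√57)*(-384) = -384*I*√57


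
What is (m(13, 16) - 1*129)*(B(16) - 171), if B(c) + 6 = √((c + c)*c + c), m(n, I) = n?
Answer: 20532 - 464*√33 ≈ 17867.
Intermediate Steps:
B(c) = -6 + √(c + 2*c²) (B(c) = -6 + √((c + c)*c + c) = -6 + √((2*c)*c + c) = -6 + √(2*c² + c) = -6 + √(c + 2*c²))
(m(13, 16) - 1*129)*(B(16) - 171) = (13 - 1*129)*((-6 + √(16*(1 + 2*16))) - 171) = (13 - 129)*((-6 + √(16*(1 + 32))) - 171) = -116*((-6 + √(16*33)) - 171) = -116*((-6 + √528) - 171) = -116*((-6 + 4*√33) - 171) = -116*(-177 + 4*√33) = 20532 - 464*√33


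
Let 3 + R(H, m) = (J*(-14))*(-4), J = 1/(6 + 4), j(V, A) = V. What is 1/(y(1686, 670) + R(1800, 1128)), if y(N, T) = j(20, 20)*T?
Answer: 5/67013 ≈ 7.4612e-5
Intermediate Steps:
J = ⅒ (J = 1/10 = ⅒ ≈ 0.10000)
y(N, T) = 20*T
R(H, m) = 13/5 (R(H, m) = -3 + ((⅒)*(-14))*(-4) = -3 - 7/5*(-4) = -3 + 28/5 = 13/5)
1/(y(1686, 670) + R(1800, 1128)) = 1/(20*670 + 13/5) = 1/(13400 + 13/5) = 1/(67013/5) = 5/67013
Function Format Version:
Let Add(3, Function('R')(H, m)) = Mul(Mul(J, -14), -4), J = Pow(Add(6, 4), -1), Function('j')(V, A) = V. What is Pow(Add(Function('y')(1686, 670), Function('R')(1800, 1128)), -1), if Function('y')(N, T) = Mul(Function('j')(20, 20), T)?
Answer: Rational(5, 67013) ≈ 7.4612e-5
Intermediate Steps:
J = Rational(1, 10) (J = Pow(10, -1) = Rational(1, 10) ≈ 0.10000)
Function('y')(N, T) = Mul(20, T)
Function('R')(H, m) = Rational(13, 5) (Function('R')(H, m) = Add(-3, Mul(Mul(Rational(1, 10), -14), -4)) = Add(-3, Mul(Rational(-7, 5), -4)) = Add(-3, Rational(28, 5)) = Rational(13, 5))
Pow(Add(Function('y')(1686, 670), Function('R')(1800, 1128)), -1) = Pow(Add(Mul(20, 670), Rational(13, 5)), -1) = Pow(Add(13400, Rational(13, 5)), -1) = Pow(Rational(67013, 5), -1) = Rational(5, 67013)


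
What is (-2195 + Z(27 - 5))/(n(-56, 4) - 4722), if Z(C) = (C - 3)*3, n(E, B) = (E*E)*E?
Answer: 1069/90169 ≈ 0.011856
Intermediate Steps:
n(E, B) = E³ (n(E, B) = E²*E = E³)
Z(C) = -9 + 3*C (Z(C) = (-3 + C)*3 = -9 + 3*C)
(-2195 + Z(27 - 5))/(n(-56, 4) - 4722) = (-2195 + (-9 + 3*(27 - 5)))/((-56)³ - 4722) = (-2195 + (-9 + 3*22))/(-175616 - 4722) = (-2195 + (-9 + 66))/(-180338) = (-2195 + 57)*(-1/180338) = -2138*(-1/180338) = 1069/90169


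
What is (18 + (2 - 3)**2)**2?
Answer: 361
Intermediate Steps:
(18 + (2 - 3)**2)**2 = (18 + (-1)**2)**2 = (18 + 1)**2 = 19**2 = 361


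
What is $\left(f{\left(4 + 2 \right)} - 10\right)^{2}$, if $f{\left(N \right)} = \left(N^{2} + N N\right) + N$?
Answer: $4624$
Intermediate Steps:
$f{\left(N \right)} = N + 2 N^{2}$ ($f{\left(N \right)} = \left(N^{2} + N^{2}\right) + N = 2 N^{2} + N = N + 2 N^{2}$)
$\left(f{\left(4 + 2 \right)} - 10\right)^{2} = \left(\left(4 + 2\right) \left(1 + 2 \left(4 + 2\right)\right) - 10\right)^{2} = \left(6 \left(1 + 2 \cdot 6\right) - 10\right)^{2} = \left(6 \left(1 + 12\right) - 10\right)^{2} = \left(6 \cdot 13 - 10\right)^{2} = \left(78 - 10\right)^{2} = 68^{2} = 4624$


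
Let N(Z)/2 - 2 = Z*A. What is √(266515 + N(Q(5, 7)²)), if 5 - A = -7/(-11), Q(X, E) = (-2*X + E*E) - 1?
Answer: √33773663/11 ≈ 528.32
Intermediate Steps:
Q(X, E) = -1 + E² - 2*X (Q(X, E) = (-2*X + E²) - 1 = (E² - 2*X) - 1 = -1 + E² - 2*X)
A = 48/11 (A = 5 - (-7)/(-11) = 5 - (-7)*(-1)/11 = 5 - 1*7/11 = 5 - 7/11 = 48/11 ≈ 4.3636)
N(Z) = 4 + 96*Z/11 (N(Z) = 4 + 2*(Z*(48/11)) = 4 + 2*(48*Z/11) = 4 + 96*Z/11)
√(266515 + N(Q(5, 7)²)) = √(266515 + (4 + 96*(-1 + 7² - 2*5)²/11)) = √(266515 + (4 + 96*(-1 + 49 - 10)²/11)) = √(266515 + (4 + (96/11)*38²)) = √(266515 + (4 + (96/11)*1444)) = √(266515 + (4 + 138624/11)) = √(266515 + 138668/11) = √(3070333/11) = √33773663/11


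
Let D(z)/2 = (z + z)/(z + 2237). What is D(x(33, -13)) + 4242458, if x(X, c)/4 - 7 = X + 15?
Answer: 10423720186/2457 ≈ 4.2425e+6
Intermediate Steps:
x(X, c) = 88 + 4*X (x(X, c) = 28 + 4*(X + 15) = 28 + 4*(15 + X) = 28 + (60 + 4*X) = 88 + 4*X)
D(z) = 4*z/(2237 + z) (D(z) = 2*((z + z)/(z + 2237)) = 2*((2*z)/(2237 + z)) = 2*(2*z/(2237 + z)) = 4*z/(2237 + z))
D(x(33, -13)) + 4242458 = 4*(88 + 4*33)/(2237 + (88 + 4*33)) + 4242458 = 4*(88 + 132)/(2237 + (88 + 132)) + 4242458 = 4*220/(2237 + 220) + 4242458 = 4*220/2457 + 4242458 = 4*220*(1/2457) + 4242458 = 880/2457 + 4242458 = 10423720186/2457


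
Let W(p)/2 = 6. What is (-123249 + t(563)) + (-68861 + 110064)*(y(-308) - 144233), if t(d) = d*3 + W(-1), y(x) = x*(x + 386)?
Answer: -6932814719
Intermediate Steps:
y(x) = x*(386 + x)
W(p) = 12 (W(p) = 2*6 = 12)
t(d) = 12 + 3*d (t(d) = d*3 + 12 = 3*d + 12 = 12 + 3*d)
(-123249 + t(563)) + (-68861 + 110064)*(y(-308) - 144233) = (-123249 + (12 + 3*563)) + (-68861 + 110064)*(-308*(386 - 308) - 144233) = (-123249 + (12 + 1689)) + 41203*(-308*78 - 144233) = (-123249 + 1701) + 41203*(-24024 - 144233) = -121548 + 41203*(-168257) = -121548 - 6932693171 = -6932814719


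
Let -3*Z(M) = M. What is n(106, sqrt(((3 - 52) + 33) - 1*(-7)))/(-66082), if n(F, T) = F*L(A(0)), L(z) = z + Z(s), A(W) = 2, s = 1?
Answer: -265/99123 ≈ -0.0026734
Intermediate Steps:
Z(M) = -M/3
L(z) = -1/3 + z (L(z) = z - 1/3*1 = z - 1/3 = -1/3 + z)
n(F, T) = 5*F/3 (n(F, T) = F*(-1/3 + 2) = F*(5/3) = 5*F/3)
n(106, sqrt(((3 - 52) + 33) - 1*(-7)))/(-66082) = ((5/3)*106)/(-66082) = (530/3)*(-1/66082) = -265/99123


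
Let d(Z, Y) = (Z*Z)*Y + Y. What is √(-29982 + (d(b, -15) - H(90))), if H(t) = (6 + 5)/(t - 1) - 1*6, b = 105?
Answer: I*√1547495065/89 ≈ 442.0*I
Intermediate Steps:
d(Z, Y) = Y + Y*Z² (d(Z, Y) = Z²*Y + Y = Y*Z² + Y = Y + Y*Z²)
H(t) = -6 + 11/(-1 + t) (H(t) = 11/(-1 + t) - 6 = -6 + 11/(-1 + t))
√(-29982 + (d(b, -15) - H(90))) = √(-29982 + (-15*(1 + 105²) - (17 - 6*90)/(-1 + 90))) = √(-29982 + (-15*(1 + 11025) - (17 - 540)/89)) = √(-29982 + (-15*11026 - (-523)/89)) = √(-29982 + (-165390 - 1*(-523/89))) = √(-29982 + (-165390 + 523/89)) = √(-29982 - 14719187/89) = √(-17387585/89) = I*√1547495065/89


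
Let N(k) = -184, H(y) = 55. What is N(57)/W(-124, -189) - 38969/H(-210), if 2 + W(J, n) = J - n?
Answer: -2465167/3465 ≈ -711.45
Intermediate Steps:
W(J, n) = -2 + J - n (W(J, n) = -2 + (J - n) = -2 + J - n)
N(57)/W(-124, -189) - 38969/H(-210) = -184/(-2 - 124 - 1*(-189)) - 38969/55 = -184/(-2 - 124 + 189) - 38969*1/55 = -184/63 - 38969/55 = -2465167/3465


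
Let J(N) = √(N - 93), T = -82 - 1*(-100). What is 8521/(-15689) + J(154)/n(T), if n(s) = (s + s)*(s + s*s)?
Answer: -8521/15689 + √61/12312 ≈ -0.54249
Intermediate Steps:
T = 18 (T = -82 + 100 = 18)
n(s) = 2*s*(s + s²) (n(s) = (2*s)*(s + s²) = 2*s*(s + s²))
J(N) = √(-93 + N)
8521/(-15689) + J(154)/n(T) = 8521/(-15689) + √(-93 + 154)/((2*18²*(1 + 18))) = 8521*(-1/15689) + √61/((2*324*19)) = -8521/15689 + √61/12312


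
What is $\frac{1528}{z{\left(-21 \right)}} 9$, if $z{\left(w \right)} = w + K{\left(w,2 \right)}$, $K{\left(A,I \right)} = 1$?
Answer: $- \frac{3438}{5} \approx -687.6$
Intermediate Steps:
$z{\left(w \right)} = 1 + w$ ($z{\left(w \right)} = w + 1 = 1 + w$)
$\frac{1528}{z{\left(-21 \right)}} 9 = \frac{1528}{1 - 21} \cdot 9 = \frac{1528}{-20} \cdot 9 = 1528 \left(- \frac{1}{20}\right) 9 = \left(- \frac{382}{5}\right) 9 = - \frac{3438}{5}$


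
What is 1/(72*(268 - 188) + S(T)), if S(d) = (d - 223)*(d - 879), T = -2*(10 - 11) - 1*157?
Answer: 1/396612 ≈ 2.5214e-6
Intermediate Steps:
T = -155 (T = -2*(-1) - 157 = 2 - 157 = -155)
S(d) = (-879 + d)*(-223 + d) (S(d) = (-223 + d)*(-879 + d) = (-879 + d)*(-223 + d))
1/(72*(268 - 188) + S(T)) = 1/(72*(268 - 188) + (196017 + (-155)² - 1102*(-155))) = 1/(72*80 + (196017 + 24025 + 170810)) = 1/(5760 + 390852) = 1/396612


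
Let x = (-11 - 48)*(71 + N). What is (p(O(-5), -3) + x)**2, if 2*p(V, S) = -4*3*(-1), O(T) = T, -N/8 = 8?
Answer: 165649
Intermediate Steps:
N = -64 (N = -8*8 = -64)
x = -413 (x = (-11 - 48)*(71 - 64) = -59*7 = -413)
p(V, S) = 6 (p(V, S) = (-4*3*(-1))/2 = (-12*(-1))/2 = (1/2)*12 = 6)
(p(O(-5), -3) + x)**2 = (6 - 413)**2 = (-407)**2 = 165649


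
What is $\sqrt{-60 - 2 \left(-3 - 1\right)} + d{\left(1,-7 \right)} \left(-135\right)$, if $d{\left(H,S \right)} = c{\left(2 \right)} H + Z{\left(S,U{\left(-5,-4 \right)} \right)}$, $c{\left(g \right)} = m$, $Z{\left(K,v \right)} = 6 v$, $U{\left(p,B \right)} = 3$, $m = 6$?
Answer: $-3240 + 2 i \sqrt{13} \approx -3240.0 + 7.2111 i$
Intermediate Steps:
$c{\left(g \right)} = 6$
$d{\left(H,S \right)} = 18 + 6 H$ ($d{\left(H,S \right)} = 6 H + 6 \cdot 3 = 6 H + 18 = 18 + 6 H$)
$\sqrt{-60 - 2 \left(-3 - 1\right)} + d{\left(1,-7 \right)} \left(-135\right) = \sqrt{-60 - 2 \left(-3 - 1\right)} + \left(18 + 6 \cdot 1\right) \left(-135\right) = \sqrt{-60 - -8} + \left(18 + 6\right) \left(-135\right) = \sqrt{-60 + 8} + 24 \left(-135\right) = \sqrt{-52} - 3240 = 2 i \sqrt{13} - 3240 = -3240 + 2 i \sqrt{13}$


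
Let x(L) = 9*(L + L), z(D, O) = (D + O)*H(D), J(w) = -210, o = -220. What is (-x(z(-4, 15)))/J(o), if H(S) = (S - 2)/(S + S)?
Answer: 99/140 ≈ 0.70714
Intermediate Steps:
H(S) = (-2 + S)/(2*S) (H(S) = (-2 + S)/((2*S)) = (-2 + S)*(1/(2*S)) = (-2 + S)/(2*S))
z(D, O) = (-2 + D)*(D + O)/(2*D) (z(D, O) = (D + O)*((-2 + D)/(2*D)) = (-2 + D)*(D + O)/(2*D))
x(L) = 18*L (x(L) = 9*(2*L) = 18*L)
(-x(z(-4, 15)))/J(o) = -18*(½)*(-2 - 4)*(-4 + 15)/(-4)/(-210) = -18*(½)*(-¼)*(-6)*11*(-1/210) = -18*33/4*(-1/210) = -1*297/2*(-1/210) = -297/2*(-1/210) = 99/140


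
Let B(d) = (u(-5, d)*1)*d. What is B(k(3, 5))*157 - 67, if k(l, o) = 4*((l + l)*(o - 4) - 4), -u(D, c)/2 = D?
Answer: 12493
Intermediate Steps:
u(D, c) = -2*D
k(l, o) = -16 + 8*l*(-4 + o) (k(l, o) = 4*((2*l)*(-4 + o) - 4) = 4*(2*l*(-4 + o) - 4) = 4*(-4 + 2*l*(-4 + o)) = -16 + 8*l*(-4 + o))
B(d) = 10*d (B(d) = (-2*(-5)*1)*d = (10*1)*d = 10*d)
B(k(3, 5))*157 - 67 = (10*(-16 - 32*3 + 8*3*5))*157 - 67 = (10*(-16 - 96 + 120))*157 - 67 = (10*8)*157 - 67 = 80*157 - 67 = 12560 - 67 = 12493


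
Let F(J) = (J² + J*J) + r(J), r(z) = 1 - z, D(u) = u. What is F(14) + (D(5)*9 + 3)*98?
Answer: 5083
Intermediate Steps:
F(J) = 1 - J + 2*J² (F(J) = (J² + J*J) + (1 - J) = (J² + J²) + (1 - J) = 2*J² + (1 - J) = 1 - J + 2*J²)
F(14) + (D(5)*9 + 3)*98 = (1 - 1*14 + 2*14²) + (5*9 + 3)*98 = (1 - 14 + 2*196) + (45 + 3)*98 = (1 - 14 + 392) + 48*98 = 379 + 4704 = 5083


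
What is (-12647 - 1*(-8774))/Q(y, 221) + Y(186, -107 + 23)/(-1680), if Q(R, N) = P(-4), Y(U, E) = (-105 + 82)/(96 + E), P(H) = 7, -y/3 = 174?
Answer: -11154217/20160 ≈ -553.28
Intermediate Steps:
y = -522 (y = -3*174 = -522)
Y(U, E) = -23/(96 + E)
Q(R, N) = 7
(-12647 - 1*(-8774))/Q(y, 221) + Y(186, -107 + 23)/(-1680) = (-12647 - 1*(-8774))/7 - 23/(96 + (-107 + 23))/(-1680) = (-12647 + 8774)*(⅐) - 23/(96 - 84)*(-1/1680) = -3873*⅐ - 23/12*(-1/1680) = -3873/7 - 23*1/12*(-1/1680) = -3873/7 - 23/12*(-1/1680) = -3873/7 + 23/20160 = -11154217/20160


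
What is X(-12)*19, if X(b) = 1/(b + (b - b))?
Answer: -19/12 ≈ -1.5833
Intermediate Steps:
X(b) = 1/b (X(b) = 1/(b + 0) = 1/b)
X(-12)*19 = 19/(-12) = -1/12*19 = -19/12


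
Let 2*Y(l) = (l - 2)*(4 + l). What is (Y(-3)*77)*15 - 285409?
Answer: -576593/2 ≈ -2.8830e+5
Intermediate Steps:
Y(l) = (-2 + l)*(4 + l)/2 (Y(l) = ((l - 2)*(4 + l))/2 = ((-2 + l)*(4 + l))/2 = (-2 + l)*(4 + l)/2)
(Y(-3)*77)*15 - 285409 = ((-4 - 3 + (½)*(-3)²)*77)*15 - 285409 = ((-4 - 3 + (½)*9)*77)*15 - 285409 = ((-4 - 3 + 9/2)*77)*15 - 285409 = -5/2*77*15 - 285409 = -385/2*15 - 285409 = -5775/2 - 285409 = -576593/2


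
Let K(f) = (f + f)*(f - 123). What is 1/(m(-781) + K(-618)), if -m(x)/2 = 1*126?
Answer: 1/915624 ≈ 1.0922e-6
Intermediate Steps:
K(f) = 2*f*(-123 + f) (K(f) = (2*f)*(-123 + f) = 2*f*(-123 + f))
m(x) = -252 (m(x) = -2*126 = -252)
1/(m(-781) + K(-618)) = 1/(-252 + 2*(-618)*(-123 - 618)) = 1/(-252 + 2*(-618)*(-741)) = 1/(-252 + 915876) = 1/915624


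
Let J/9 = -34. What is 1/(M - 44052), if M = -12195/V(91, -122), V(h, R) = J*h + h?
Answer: -5551/244530213 ≈ -2.2701e-5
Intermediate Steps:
J = -306 (J = 9*(-34) = -306)
V(h, R) = -305*h (V(h, R) = -306*h + h = -305*h)
M = 2439/5551 (M = -12195/((-305*91)) = -12195/(-27755) = -12195*(-1/27755) = 2439/5551 ≈ 0.43938)
1/(M - 44052) = 1/(2439/5551 - 44052) = 1/(-244530213/5551) = -5551/244530213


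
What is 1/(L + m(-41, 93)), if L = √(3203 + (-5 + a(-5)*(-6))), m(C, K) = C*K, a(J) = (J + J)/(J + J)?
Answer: -1271/4845259 - 2*√798/14535777 ≈ -0.00026621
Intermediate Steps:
a(J) = 1 (a(J) = (2*J)/((2*J)) = (2*J)*(1/(2*J)) = 1)
L = 2*√798 (L = √(3203 + (-5 + 1*(-6))) = √(3203 + (-5 - 6)) = √(3203 - 11) = √3192 = 2*√798 ≈ 56.498)
1/(L + m(-41, 93)) = 1/(2*√798 - 41*93) = 1/(2*√798 - 3813) = 1/(-3813 + 2*√798)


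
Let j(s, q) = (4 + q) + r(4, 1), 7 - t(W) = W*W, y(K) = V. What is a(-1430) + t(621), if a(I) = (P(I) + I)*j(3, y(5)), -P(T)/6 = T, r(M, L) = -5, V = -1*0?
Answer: -392784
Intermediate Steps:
V = 0
y(K) = 0
P(T) = -6*T
t(W) = 7 - W² (t(W) = 7 - W*W = 7 - W²)
j(s, q) = -1 + q (j(s, q) = (4 + q) - 5 = -1 + q)
a(I) = 5*I (a(I) = (-6*I + I)*(-1 + 0) = -5*I*(-1) = 5*I)
a(-1430) + t(621) = 5*(-1430) + (7 - 1*621²) = -7150 + (7 - 1*385641) = -7150 + (7 - 385641) = -7150 - 385634 = -392784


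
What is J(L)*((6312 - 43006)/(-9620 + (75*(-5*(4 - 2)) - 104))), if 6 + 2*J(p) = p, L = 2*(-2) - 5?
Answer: -275205/10474 ≈ -26.275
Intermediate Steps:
L = -9 (L = -4 - 5 = -9)
J(p) = -3 + p/2
J(L)*((6312 - 43006)/(-9620 + (75*(-5*(4 - 2)) - 104))) = (-3 + (½)*(-9))*((6312 - 43006)/(-9620 + (75*(-5*(4 - 2)) - 104))) = (-3 - 9/2)*(-36694/(-9620 + (75*(-5*2) - 104))) = -(-275205)/(-9620 + (75*(-10) - 104)) = -(-275205)/(-9620 + (-750 - 104)) = -(-275205)/(-9620 - 854) = -(-275205)/(-10474) = -(-275205)*(-1)/10474 = -15/2*18347/5237 = -275205/10474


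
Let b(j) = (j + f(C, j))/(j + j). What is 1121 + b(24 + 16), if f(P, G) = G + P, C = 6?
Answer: 44883/40 ≈ 1122.1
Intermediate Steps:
b(j) = (6 + 2*j)/(2*j) (b(j) = (j + (j + 6))/(j + j) = (j + (6 + j))/((2*j)) = (6 + 2*j)*(1/(2*j)) = (6 + 2*j)/(2*j))
1121 + b(24 + 16) = 1121 + (3 + (24 + 16))/(24 + 16) = 1121 + (3 + 40)/40 = 1121 + (1/40)*43 = 1121 + 43/40 = 44883/40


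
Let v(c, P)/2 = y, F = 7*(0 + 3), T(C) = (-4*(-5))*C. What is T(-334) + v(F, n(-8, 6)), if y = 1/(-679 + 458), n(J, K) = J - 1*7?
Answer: -1476282/221 ≈ -6680.0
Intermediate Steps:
n(J, K) = -7 + J (n(J, K) = J - 7 = -7 + J)
T(C) = 20*C
F = 21 (F = 7*3 = 21)
y = -1/221 (y = 1/(-221) = -1/221 ≈ -0.0045249)
v(c, P) = -2/221 (v(c, P) = 2*(-1/221) = -2/221)
T(-334) + v(F, n(-8, 6)) = 20*(-334) - 2/221 = -6680 - 2/221 = -1476282/221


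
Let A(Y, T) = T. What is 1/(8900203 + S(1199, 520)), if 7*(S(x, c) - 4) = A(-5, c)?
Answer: 7/62301969 ≈ 1.1236e-7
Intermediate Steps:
S(x, c) = 4 + c/7
1/(8900203 + S(1199, 520)) = 1/(8900203 + (4 + (1/7)*520)) = 1/(8900203 + (4 + 520/7)) = 1/(8900203 + 548/7) = 1/(62301969/7) = 7/62301969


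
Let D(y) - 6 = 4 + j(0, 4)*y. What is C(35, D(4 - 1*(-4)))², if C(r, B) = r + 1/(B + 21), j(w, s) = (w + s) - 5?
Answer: 649636/529 ≈ 1228.0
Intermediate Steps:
j(w, s) = -5 + s + w (j(w, s) = (s + w) - 5 = -5 + s + w)
D(y) = 10 - y (D(y) = 6 + (4 + (-5 + 4 + 0)*y) = 6 + (4 - y) = 10 - y)
C(r, B) = r + 1/(21 + B)
C(35, D(4 - 1*(-4)))² = ((1 + 21*35 + (10 - (4 - 1*(-4)))*35)/(21 + (10 - (4 - 1*(-4)))))² = ((1 + 735 + (10 - (4 + 4))*35)/(21 + (10 - (4 + 4))))² = ((1 + 735 + (10 - 1*8)*35)/(21 + (10 - 1*8)))² = ((1 + 735 + (10 - 8)*35)/(21 + (10 - 8)))² = ((1 + 735 + 2*35)/(21 + 2))² = ((1 + 735 + 70)/23)² = ((1/23)*806)² = (806/23)² = 649636/529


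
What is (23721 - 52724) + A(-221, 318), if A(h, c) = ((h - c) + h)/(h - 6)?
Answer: -6582921/227 ≈ -29000.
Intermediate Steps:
A(h, c) = (-c + 2*h)/(-6 + h)
(23721 - 52724) + A(-221, 318) = (23721 - 52724) + (-1*318 + 2*(-221))/(-6 - 221) = -29003 + (-318 - 442)/(-227) = -29003 - 1/227*(-760) = -29003 + 760/227 = -6582921/227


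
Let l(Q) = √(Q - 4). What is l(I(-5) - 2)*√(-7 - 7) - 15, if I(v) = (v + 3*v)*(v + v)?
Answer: -15 + 2*I*√679 ≈ -15.0 + 52.115*I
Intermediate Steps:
I(v) = 8*v² (I(v) = (4*v)*(2*v) = 8*v²)
l(Q) = √(-4 + Q)
l(I(-5) - 2)*√(-7 - 7) - 15 = √(-4 + (8*(-5)² - 2))*√(-7 - 7) - 15 = √(-4 + (8*25 - 2))*√(-14) - 15 = √(-4 + (200 - 2))*(I*√14) - 15 = √(-4 + 198)*(I*√14) - 15 = √194*(I*√14) - 15 = 2*I*√679 - 15 = -15 + 2*I*√679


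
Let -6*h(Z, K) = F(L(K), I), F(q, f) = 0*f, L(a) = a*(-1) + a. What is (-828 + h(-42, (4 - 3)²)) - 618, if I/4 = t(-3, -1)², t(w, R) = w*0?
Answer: -1446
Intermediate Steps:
t(w, R) = 0
L(a) = 0 (L(a) = -a + a = 0)
I = 0 (I = 4*0² = 4*0 = 0)
F(q, f) = 0
h(Z, K) = 0 (h(Z, K) = -⅙*0 = 0)
(-828 + h(-42, (4 - 3)²)) - 618 = (-828 + 0) - 618 = -828 - 618 = -1446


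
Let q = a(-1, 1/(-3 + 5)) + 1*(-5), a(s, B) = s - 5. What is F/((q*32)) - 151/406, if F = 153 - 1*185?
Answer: -1255/4466 ≈ -0.28101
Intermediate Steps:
a(s, B) = -5 + s
q = -11 (q = (-5 - 1) + 1*(-5) = -6 - 5 = -11)
F = -32 (F = 153 - 185 = -32)
F/((q*32)) - 151/406 = -32/((-11*32)) - 151/406 = -32/(-352) - 151*1/406 = -32*(-1/352) - 151/406 = 1/11 - 151/406 = -1255/4466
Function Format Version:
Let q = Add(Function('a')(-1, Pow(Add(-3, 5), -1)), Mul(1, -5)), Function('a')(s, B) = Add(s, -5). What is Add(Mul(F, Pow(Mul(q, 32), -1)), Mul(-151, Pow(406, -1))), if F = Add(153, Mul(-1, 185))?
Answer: Rational(-1255, 4466) ≈ -0.28101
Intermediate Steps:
Function('a')(s, B) = Add(-5, s)
q = -11 (q = Add(Add(-5, -1), Mul(1, -5)) = Add(-6, -5) = -11)
F = -32 (F = Add(153, -185) = -32)
Add(Mul(F, Pow(Mul(q, 32), -1)), Mul(-151, Pow(406, -1))) = Add(Mul(-32, Pow(Mul(-11, 32), -1)), Mul(-151, Pow(406, -1))) = Add(Mul(-32, Pow(-352, -1)), Mul(-151, Rational(1, 406))) = Add(Mul(-32, Rational(-1, 352)), Rational(-151, 406)) = Add(Rational(1, 11), Rational(-151, 406)) = Rational(-1255, 4466)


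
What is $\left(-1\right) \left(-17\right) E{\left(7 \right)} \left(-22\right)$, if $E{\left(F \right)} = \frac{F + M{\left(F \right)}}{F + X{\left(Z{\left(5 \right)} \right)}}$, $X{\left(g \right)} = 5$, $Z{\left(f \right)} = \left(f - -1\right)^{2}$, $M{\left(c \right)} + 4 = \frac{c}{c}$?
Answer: $- \frac{374}{3} \approx -124.67$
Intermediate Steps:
$M{\left(c \right)} = -3$ ($M{\left(c \right)} = -4 + \frac{c}{c} = -4 + 1 = -3$)
$Z{\left(f \right)} = \left(1 + f\right)^{2}$ ($Z{\left(f \right)} = \left(f + 1\right)^{2} = \left(1 + f\right)^{2}$)
$E{\left(F \right)} = \frac{-3 + F}{5 + F}$ ($E{\left(F \right)} = \frac{F - 3}{F + 5} = \frac{-3 + F}{5 + F}$)
$\left(-1\right) \left(-17\right) E{\left(7 \right)} \left(-22\right) = \left(-1\right) \left(-17\right) \frac{-3 + 7}{5 + 7} \left(-22\right) = 17 \cdot \frac{1}{12} \cdot 4 \left(-22\right) = 17 \cdot \frac{1}{3} \left(-22\right) = \frac{17}{3} \left(-22\right) = - \frac{374}{3}$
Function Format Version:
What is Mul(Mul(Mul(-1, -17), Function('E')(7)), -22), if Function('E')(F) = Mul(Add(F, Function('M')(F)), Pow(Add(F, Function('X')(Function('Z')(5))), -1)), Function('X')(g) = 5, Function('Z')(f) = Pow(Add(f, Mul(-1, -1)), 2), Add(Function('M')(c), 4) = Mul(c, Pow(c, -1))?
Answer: Rational(-374, 3) ≈ -124.67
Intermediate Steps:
Function('M')(c) = -3 (Function('M')(c) = Add(-4, Mul(c, Pow(c, -1))) = Add(-4, 1) = -3)
Function('Z')(f) = Pow(Add(1, f), 2) (Function('Z')(f) = Pow(Add(f, 1), 2) = Pow(Add(1, f), 2))
Function('E')(F) = Mul(Pow(Add(5, F), -1), Add(-3, F)) (Function('E')(F) = Mul(Add(F, -3), Pow(Add(F, 5), -1)) = Mul(Add(-3, F), Pow(Add(5, F), -1)) = Mul(Pow(Add(5, F), -1), Add(-3, F)))
Mul(Mul(Mul(-1, -17), Function('E')(7)), -22) = Mul(Mul(Mul(-1, -17), Mul(Pow(Add(5, 7), -1), Add(-3, 7))), -22) = Mul(Mul(17, Mul(Pow(12, -1), 4)), -22) = Mul(Mul(17, Mul(Rational(1, 12), 4)), -22) = Mul(Mul(17, Rational(1, 3)), -22) = Mul(Rational(17, 3), -22) = Rational(-374, 3)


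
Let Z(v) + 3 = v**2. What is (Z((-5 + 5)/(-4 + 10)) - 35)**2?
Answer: 1444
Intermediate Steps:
Z(v) = -3 + v**2
(Z((-5 + 5)/(-4 + 10)) - 35)**2 = ((-3 + ((-5 + 5)/(-4 + 10))**2) - 35)**2 = ((-3 + (0/6)**2) - 35)**2 = ((-3 + (0*(1/6))**2) - 35)**2 = ((-3 + 0**2) - 35)**2 = ((-3 + 0) - 35)**2 = (-3 - 35)**2 = (-38)**2 = 1444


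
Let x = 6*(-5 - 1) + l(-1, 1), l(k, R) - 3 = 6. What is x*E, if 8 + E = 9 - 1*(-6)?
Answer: -189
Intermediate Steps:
l(k, R) = 9 (l(k, R) = 3 + 6 = 9)
E = 7 (E = -8 + (9 - 1*(-6)) = -8 + (9 + 6) = -8 + 15 = 7)
x = -27 (x = 6*(-5 - 1) + 9 = 6*(-6) + 9 = -36 + 9 = -27)
x*E = -27*7 = -189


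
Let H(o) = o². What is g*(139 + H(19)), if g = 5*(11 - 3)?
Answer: 20000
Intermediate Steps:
g = 40 (g = 5*8 = 40)
g*(139 + H(19)) = 40*(139 + 19²) = 40*(139 + 361) = 40*500 = 20000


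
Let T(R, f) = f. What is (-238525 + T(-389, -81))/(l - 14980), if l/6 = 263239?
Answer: -2251/14759 ≈ -0.15252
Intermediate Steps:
l = 1579434 (l = 6*263239 = 1579434)
(-238525 + T(-389, -81))/(l - 14980) = (-238525 - 81)/(1579434 - 14980) = -238606/1564454 = -238606*1/1564454 = -2251/14759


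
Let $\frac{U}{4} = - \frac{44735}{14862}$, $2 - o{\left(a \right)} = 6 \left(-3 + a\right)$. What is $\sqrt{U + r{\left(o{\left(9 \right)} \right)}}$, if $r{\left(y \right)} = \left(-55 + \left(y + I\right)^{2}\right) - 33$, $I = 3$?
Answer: $\frac{\sqrt{47541999783}}{7431} \approx 29.342$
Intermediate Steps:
$o{\left(a \right)} = 20 - 6 a$ ($o{\left(a \right)} = 2 - 6 \left(-3 + a\right) = 2 - \left(-18 + 6 a\right) = 20 - 6 a$)
$U = - \frac{89470}{7431}$ ($U = 4 \left(- \frac{44735}{14862}\right) = - \frac{89470}{7431} \approx -12.04$)
$r{\left(y \right)} = -88 + \left(3 + y\right)^{2}$ ($r{\left(y \right)} = \left(-55 + \left(y + 3\right)^{2}\right) - 33 = \left(-55 + \left(3 + y\right)^{2}\right) - 33 = -88 + \left(3 + y\right)^{2}$)
$\sqrt{U + r{\left(o{\left(9 \right)} \right)}} = \sqrt{- \frac{89470}{7431} - \left(88 - \left(3 + \left(20 - 54\right)\right)^{2}\right)} = \sqrt{- \frac{89470}{7431} - \left(88 - \left(3 - 34\right)^{2}\right)} = \sqrt{- \frac{89470}{7431} - \left(88 - \left(-31\right)^{2}\right)} = \sqrt{- \frac{89470}{7431} + \left(-88 + 961\right)} = \sqrt{- \frac{89470}{7431} + 873} = \sqrt{\frac{6397793}{7431}} = \frac{\sqrt{47541999783}}{7431}$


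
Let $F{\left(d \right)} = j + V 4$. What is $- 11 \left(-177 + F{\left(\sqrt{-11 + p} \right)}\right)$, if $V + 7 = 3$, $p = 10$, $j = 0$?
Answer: $2123$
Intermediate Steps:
$V = -4$ ($V = -7 + 3 = -4$)
$F{\left(d \right)} = -16$ ($F{\left(d \right)} = 0 - 16 = -16$)
$- 11 \left(-177 + F{\left(\sqrt{-11 + p} \right)}\right) = - 11 \left(-177 - 16\right) = \left(-11\right) \left(-193\right) = 2123$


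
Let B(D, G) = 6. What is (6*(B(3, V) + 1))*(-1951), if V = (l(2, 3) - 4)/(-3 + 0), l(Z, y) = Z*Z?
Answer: -81942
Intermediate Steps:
l(Z, y) = Z²
V = 0 (V = (2² - 4)/(-3 + 0) = (4 - 4)/(-3) = 0*(-⅓) = 0)
(6*(B(3, V) + 1))*(-1951) = (6*(6 + 1))*(-1951) = (6*7)*(-1951) = 42*(-1951) = -81942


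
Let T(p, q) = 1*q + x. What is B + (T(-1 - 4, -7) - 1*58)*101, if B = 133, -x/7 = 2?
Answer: -7846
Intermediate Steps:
x = -14 (x = -7*2 = -14)
T(p, q) = -14 + q (T(p, q) = 1*q - 14 = q - 14 = -14 + q)
B + (T(-1 - 4, -7) - 1*58)*101 = 133 + ((-14 - 7) - 1*58)*101 = 133 + (-21 - 58)*101 = 133 - 79*101 = 133 - 7979 = -7846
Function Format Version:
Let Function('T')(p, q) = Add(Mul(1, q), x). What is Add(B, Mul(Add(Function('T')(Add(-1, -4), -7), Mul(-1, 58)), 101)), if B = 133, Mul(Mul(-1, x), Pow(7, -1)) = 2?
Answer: -7846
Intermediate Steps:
x = -14 (x = Mul(-7, 2) = -14)
Function('T')(p, q) = Add(-14, q) (Function('T')(p, q) = Add(Mul(1, q), -14) = Add(q, -14) = Add(-14, q))
Add(B, Mul(Add(Function('T')(Add(-1, -4), -7), Mul(-1, 58)), 101)) = Add(133, Mul(Add(Add(-14, -7), Mul(-1, 58)), 101)) = Add(133, Mul(Add(-21, -58), 101)) = Add(133, Mul(-79, 101)) = Add(133, -7979) = -7846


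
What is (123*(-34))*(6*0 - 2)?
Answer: 8364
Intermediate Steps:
(123*(-34))*(6*0 - 2) = -4182*(0 - 2) = -4182*(-2) = 8364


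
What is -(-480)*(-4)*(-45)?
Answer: 86400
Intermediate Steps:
-(-480)*(-4)*(-45) = -24*80*(-45) = -1920*(-45) = 86400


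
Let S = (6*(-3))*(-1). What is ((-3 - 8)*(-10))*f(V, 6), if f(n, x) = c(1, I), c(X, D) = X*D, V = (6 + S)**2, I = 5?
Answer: 550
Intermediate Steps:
S = 18 (S = -18*(-1) = 18)
V = 576 (V = (6 + 18)**2 = 24**2 = 576)
c(X, D) = D*X
f(n, x) = 5 (f(n, x) = 5*1 = 5)
((-3 - 8)*(-10))*f(V, 6) = ((-3 - 8)*(-10))*5 = -11*(-10)*5 = 110*5 = 550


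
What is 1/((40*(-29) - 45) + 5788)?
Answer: 1/4583 ≈ 0.00021820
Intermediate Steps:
1/((40*(-29) - 45) + 5788) = 1/((-1160 - 45) + 5788) = 1/(-1205 + 5788) = 1/4583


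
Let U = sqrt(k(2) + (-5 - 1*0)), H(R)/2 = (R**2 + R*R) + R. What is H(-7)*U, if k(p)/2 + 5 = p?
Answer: 182*I*sqrt(11) ≈ 603.63*I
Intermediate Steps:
k(p) = -10 + 2*p
H(R) = 2*R + 4*R**2 (H(R) = 2*((R**2 + R*R) + R) = 2*((R**2 + R**2) + R) = 2*(2*R**2 + R) = 2*(R + 2*R**2) = 2*R + 4*R**2)
U = I*sqrt(11) (U = sqrt((-10 + 2*2) + (-5 - 1*0)) = sqrt((-10 + 4) + (-5 + 0)) = sqrt(-6 - 5) = sqrt(-11) = I*sqrt(11) ≈ 3.3166*I)
H(-7)*U = (2*(-7)*(1 + 2*(-7)))*(I*sqrt(11)) = (2*(-7)*(1 - 14))*(I*sqrt(11)) = (2*(-7)*(-13))*(I*sqrt(11)) = 182*(I*sqrt(11)) = 182*I*sqrt(11)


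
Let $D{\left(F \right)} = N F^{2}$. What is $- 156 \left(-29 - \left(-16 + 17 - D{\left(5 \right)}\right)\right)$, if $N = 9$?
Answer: $-30420$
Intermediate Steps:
$D{\left(F \right)} = 9 F^{2}$
$- 156 \left(-29 - \left(-16 + 17 - D{\left(5 \right)}\right)\right) = - 156 \left(-29 - \left(-16 - 225 + 17\right)\right) = - 156 \left(-29 + \left(9 \cdot 25 - \left(-16 + 17\right)\right)\right) = - 156 \left(-29 + \left(225 - 1\right)\right) = - 156 \left(-29 + 224\right) = \left(-156\right) 195 = -30420$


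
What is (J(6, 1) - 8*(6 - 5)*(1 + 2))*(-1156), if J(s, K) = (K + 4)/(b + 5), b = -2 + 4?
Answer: 188428/7 ≈ 26918.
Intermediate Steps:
b = 2
J(s, K) = 4/7 + K/7 (J(s, K) = (K + 4)/(2 + 5) = (4 + K)/7 = (4 + K)*(⅐) = 4/7 + K/7)
(J(6, 1) - 8*(6 - 5)*(1 + 2))*(-1156) = ((4/7 + (⅐)*1) - 8*(6 - 5)*(1 + 2))*(-1156) = ((4/7 + ⅐) - 8*3)*(-1156) = (5/7 - 8*3)*(-1156) = (5/7 - 24)*(-1156) = -163/7*(-1156) = 188428/7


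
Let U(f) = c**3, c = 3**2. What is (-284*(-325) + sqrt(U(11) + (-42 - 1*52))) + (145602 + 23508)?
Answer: 261410 + sqrt(635) ≈ 2.6144e+5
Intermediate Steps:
c = 9
U(f) = 729 (U(f) = 9**3 = 729)
(-284*(-325) + sqrt(U(11) + (-42 - 1*52))) + (145602 + 23508) = (-284*(-325) + sqrt(729 + (-42 - 1*52))) + (145602 + 23508) = (92300 + sqrt(729 + (-42 - 52))) + 169110 = (92300 + sqrt(729 - 94)) + 169110 = (92300 + sqrt(635)) + 169110 = 261410 + sqrt(635)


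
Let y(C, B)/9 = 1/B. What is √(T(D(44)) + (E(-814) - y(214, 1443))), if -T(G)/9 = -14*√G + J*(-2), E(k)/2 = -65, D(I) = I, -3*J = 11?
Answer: √(-45348199 + 58302972*√11)/481 ≈ 25.294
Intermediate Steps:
y(C, B) = 9/B
J = -11/3 (J = -⅓*11 = -11/3 ≈ -3.6667)
E(k) = -130 (E(k) = 2*(-65) = -130)
T(G) = -66 + 126*√G (T(G) = -9*(-14*√G - 11/3*(-2)) = -9*(-14*√G + 22/3) = -9*(22/3 - 14*√G) = -66 + 126*√G)
√(T(D(44)) + (E(-814) - y(214, 1443))) = √((-66 + 126*√44) + (-130 - 9/1443)) = √((-66 + 126*(2*√11)) + (-130 - 9/1443)) = √((-66 + 252*√11) + (-130 - 1*3/481)) = √((-66 + 252*√11) + (-130 - 3/481)) = √((-66 + 252*√11) - 62533/481) = √(-94279/481 + 252*√11)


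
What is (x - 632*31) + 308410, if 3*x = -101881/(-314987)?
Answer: 272921847979/944961 ≈ 2.8882e+5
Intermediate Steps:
x = 101881/944961 (x = (-101881/(-314987))/3 = (-101881*(-1/314987))/3 = (1/3)*(101881/314987) = 101881/944961 ≈ 0.10782)
(x - 632*31) + 308410 = (101881/944961 - 632*31) + 308410 = (101881/944961 - 19592) + 308410 = -18513574031/944961 + 308410 = 272921847979/944961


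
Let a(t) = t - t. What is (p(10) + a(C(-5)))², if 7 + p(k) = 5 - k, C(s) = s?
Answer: 144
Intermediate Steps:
a(t) = 0
p(k) = -2 - k (p(k) = -7 + (5 - k) = -2 - k)
(p(10) + a(C(-5)))² = ((-2 - 1*10) + 0)² = ((-2 - 10) + 0)² = (-12 + 0)² = (-12)² = 144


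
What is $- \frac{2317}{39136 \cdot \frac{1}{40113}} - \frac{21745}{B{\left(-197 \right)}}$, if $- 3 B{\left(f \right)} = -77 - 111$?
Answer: $- \frac{5006524827}{1839392} \approx -2721.8$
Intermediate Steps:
$B{\left(f \right)} = \frac{188}{3}$ ($B{\left(f \right)} = - \frac{-77 - 111}{3} = \left(- \frac{1}{3}\right) \left(-188\right) = \frac{188}{3}$)
$- \frac{2317}{39136 \cdot \frac{1}{40113}} - \frac{21745}{B{\left(-197 \right)}} = - \frac{2317}{39136 \cdot \frac{1}{40113}} - \frac{21745}{\frac{188}{3}} = - \frac{2317}{39136 \cdot \frac{1}{40113}} - \frac{65235}{188} = - \frac{2317}{\frac{39136}{40113}} - \frac{65235}{188} = \left(-2317\right) \frac{40113}{39136} - \frac{65235}{188} = - \frac{92941821}{39136} - \frac{65235}{188} = - \frac{5006524827}{1839392}$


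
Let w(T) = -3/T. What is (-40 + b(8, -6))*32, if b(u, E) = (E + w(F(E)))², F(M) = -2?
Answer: -632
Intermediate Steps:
b(u, E) = (3/2 + E)² (b(u, E) = (E - 3/(-2))² = (E - 3*(-½))² = (E + 3/2)² = (3/2 + E)²)
(-40 + b(8, -6))*32 = (-40 + (3 + 2*(-6))²/4)*32 = (-40 + (3 - 12)²/4)*32 = (-40 + (¼)*(-9)²)*32 = (-40 + (¼)*81)*32 = (-40 + 81/4)*32 = -79/4*32 = -632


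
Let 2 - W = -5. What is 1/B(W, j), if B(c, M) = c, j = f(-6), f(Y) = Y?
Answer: ⅐ ≈ 0.14286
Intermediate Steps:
W = 7 (W = 2 - 1*(-5) = 2 + 5 = 7)
j = -6
1/B(W, j) = 1/7 = ⅐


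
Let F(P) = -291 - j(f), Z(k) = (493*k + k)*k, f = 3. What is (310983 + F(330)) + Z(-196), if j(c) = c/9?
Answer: 57864587/3 ≈ 1.9288e+7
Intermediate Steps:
j(c) = c/9 (j(c) = c*(⅑) = c/9)
Z(k) = 494*k² (Z(k) = (494*k)*k = 494*k²)
F(P) = -874/3 (F(P) = -291 - 3/9 = -291 - 1*⅓ = -291 - ⅓ = -874/3)
(310983 + F(330)) + Z(-196) = (310983 - 874/3) + 494*(-196)² = 932075/3 + 494*38416 = 932075/3 + 18977504 = 57864587/3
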